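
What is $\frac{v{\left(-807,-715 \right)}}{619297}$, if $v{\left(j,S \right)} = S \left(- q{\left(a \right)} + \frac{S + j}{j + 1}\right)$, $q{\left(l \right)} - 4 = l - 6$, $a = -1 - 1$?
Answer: $- \frac{18645}{2742601} \approx -0.0067983$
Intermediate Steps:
$a = -2$ ($a = -1 - 1 = -2$)
$q{\left(l \right)} = -2 + l$ ($q{\left(l \right)} = 4 + \left(l - 6\right) = 4 + \left(-6 + l\right) = -2 + l$)
$v{\left(j,S \right)} = S \left(4 + \frac{S + j}{1 + j}\right)$ ($v{\left(j,S \right)} = S \left(- (-2 - 2) + \frac{S + j}{j + 1}\right) = S \left(\left(-1\right) \left(-4\right) + \frac{S + j}{1 + j}\right) = S \left(4 + \frac{S + j}{1 + j}\right)$)
$\frac{v{\left(-807,-715 \right)}}{619297} = \frac{\left(-715\right) \frac{1}{1 - 807} \left(4 - 715 + 5 \left(-807\right)\right)}{619297} = - \frac{715 \left(4 - 715 - 4035\right)}{-806} \cdot \frac{1}{619297} = \left(-715\right) \left(- \frac{1}{806}\right) \left(-4746\right) \frac{1}{619297} = \left(- \frac{130515}{31}\right) \frac{1}{619297} = - \frac{18645}{2742601}$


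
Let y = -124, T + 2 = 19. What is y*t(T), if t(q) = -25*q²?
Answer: 895900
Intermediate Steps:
T = 17 (T = -2 + 19 = 17)
y*t(T) = -(-3100)*17² = -(-3100)*289 = -124*(-7225) = 895900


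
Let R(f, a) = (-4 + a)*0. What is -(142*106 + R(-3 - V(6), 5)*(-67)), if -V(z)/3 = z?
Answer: -15052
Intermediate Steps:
V(z) = -3*z
R(f, a) = 0
-(142*106 + R(-3 - V(6), 5)*(-67)) = -(142*106 + 0*(-67)) = -(15052 + 0) = -1*15052 = -15052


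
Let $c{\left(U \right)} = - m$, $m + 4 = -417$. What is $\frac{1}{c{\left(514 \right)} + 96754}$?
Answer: $\frac{1}{97175} \approx 1.0291 \cdot 10^{-5}$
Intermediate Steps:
$m = -421$ ($m = -4 - 417 = -421$)
$c{\left(U \right)} = 421$ ($c{\left(U \right)} = \left(-1\right) \left(-421\right) = 421$)
$\frac{1}{c{\left(514 \right)} + 96754} = \frac{1}{421 + 96754} = \frac{1}{97175}$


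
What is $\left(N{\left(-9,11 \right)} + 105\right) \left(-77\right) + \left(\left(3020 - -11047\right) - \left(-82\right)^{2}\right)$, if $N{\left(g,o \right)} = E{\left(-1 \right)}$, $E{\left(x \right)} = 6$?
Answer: $-1204$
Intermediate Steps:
$N{\left(g,o \right)} = 6$
$\left(N{\left(-9,11 \right)} + 105\right) \left(-77\right) + \left(\left(3020 - -11047\right) - \left(-82\right)^{2}\right) = \left(6 + 105\right) \left(-77\right) + \left(\left(3020 - -11047\right) - \left(-82\right)^{2}\right) = 111 \left(-77\right) + \left(\left(3020 + 11047\right) - 6724\right) = -8547 + \left(14067 - 6724\right) = -8547 + 7343 = -1204$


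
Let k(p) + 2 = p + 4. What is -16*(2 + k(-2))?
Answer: -32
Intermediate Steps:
k(p) = 2 + p (k(p) = -2 + (p + 4) = -2 + (4 + p) = 2 + p)
-16*(2 + k(-2)) = -16*(2 + (2 - 2)) = -16*(2 + 0) = -16*2 = -32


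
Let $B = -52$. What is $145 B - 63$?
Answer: $-7603$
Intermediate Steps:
$145 B - 63 = 145 \left(-52\right) - 63 = -7540 - 63 = -7603$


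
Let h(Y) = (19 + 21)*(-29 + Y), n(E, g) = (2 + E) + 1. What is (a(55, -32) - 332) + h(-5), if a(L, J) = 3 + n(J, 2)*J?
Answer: -761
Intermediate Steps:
n(E, g) = 3 + E
a(L, J) = 3 + J*(3 + J) (a(L, J) = 3 + (3 + J)*J = 3 + J*(3 + J))
h(Y) = -1160 + 40*Y (h(Y) = 40*(-29 + Y) = -1160 + 40*Y)
(a(55, -32) - 332) + h(-5) = ((3 - 32*(3 - 32)) - 332) + (-1160 + 40*(-5)) = ((3 - 32*(-29)) - 332) + (-1160 - 200) = ((3 + 928) - 332) - 1360 = (931 - 332) - 1360 = 599 - 1360 = -761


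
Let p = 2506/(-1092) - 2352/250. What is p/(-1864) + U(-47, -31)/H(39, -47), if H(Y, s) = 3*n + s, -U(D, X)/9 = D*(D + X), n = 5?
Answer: 9369321989/9087000 ≈ 1031.1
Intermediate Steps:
U(D, X) = -9*D*(D + X)
H(Y, s) = 15 + s (H(Y, s) = 3*5 + s = 15 + s)
p = -114103/9750 (p = 2506*(-1/1092) - 2352*1/250 = -179/78 - 1176/125 = -114103/9750 ≈ -11.703)
p/(-1864) + U(-47, -31)/H(39, -47) = -114103/9750/(-1864) + (-9*(-47)*(-47 - 31))/(15 - 47) = -114103/9750*(-1/1864) - 9*(-47)*(-78)/(-32) = 114103/18174000 - 32994*(-1/32) = 114103/18174000 + 16497/16 = 9369321989/9087000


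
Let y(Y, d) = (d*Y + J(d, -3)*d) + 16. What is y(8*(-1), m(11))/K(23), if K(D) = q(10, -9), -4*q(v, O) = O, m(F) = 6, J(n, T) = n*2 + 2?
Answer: 208/9 ≈ 23.111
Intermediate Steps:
J(n, T) = 2 + 2*n (J(n, T) = 2*n + 2 = 2 + 2*n)
q(v, O) = -O/4
K(D) = 9/4 (K(D) = -1/4*(-9) = 9/4)
y(Y, d) = 16 + Y*d + d*(2 + 2*d) (y(Y, d) = (d*Y + (2 + 2*d)*d) + 16 = (Y*d + d*(2 + 2*d)) + 16 = 16 + Y*d + d*(2 + 2*d))
y(8*(-1), m(11))/K(23) = (16 + (8*(-1))*6 + 2*6*(1 + 6))/(9/4) = (16 - 8*6 + 2*6*7)*(4/9) = (16 - 48 + 84)*(4/9) = 52*(4/9) = 208/9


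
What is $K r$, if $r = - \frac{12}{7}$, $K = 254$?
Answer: $- \frac{3048}{7} \approx -435.43$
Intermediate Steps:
$r = - \frac{12}{7}$ ($r = \left(-12\right) \frac{1}{7} = - \frac{12}{7} \approx -1.7143$)
$K r = 254 \left(- \frac{12}{7}\right) = - \frac{3048}{7}$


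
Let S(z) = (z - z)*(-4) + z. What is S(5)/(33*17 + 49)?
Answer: 1/122 ≈ 0.0081967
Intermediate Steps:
S(z) = z (S(z) = 0*(-4) + z = 0 + z = z)
S(5)/(33*17 + 49) = 5/(33*17 + 49) = 5/(561 + 49) = 5/610 = 5*(1/610) = 1/122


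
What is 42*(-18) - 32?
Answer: -788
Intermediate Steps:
42*(-18) - 32 = -756 - 32 = -788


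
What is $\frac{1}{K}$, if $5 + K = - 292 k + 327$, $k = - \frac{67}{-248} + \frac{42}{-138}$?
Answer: $\frac{1426}{473407} \approx 0.0030122$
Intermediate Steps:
$k = - \frac{195}{5704}$ ($k = \left(-67\right) \left(- \frac{1}{248}\right) + 42 \left(- \frac{1}{138}\right) = \frac{67}{248} - \frac{7}{23} = - \frac{195}{5704} \approx -0.034187$)
$K = \frac{473407}{1426}$ ($K = -5 + \left(\left(-292\right) \left(- \frac{195}{5704}\right) + 327\right) = -5 + \left(\frac{14235}{1426} + 327\right) = -5 + \frac{480537}{1426} = \frac{473407}{1426} \approx 331.98$)
$\frac{1}{K} = \frac{1}{\frac{473407}{1426}} = \frac{1426}{473407}$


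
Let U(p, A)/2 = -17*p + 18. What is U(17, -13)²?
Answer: 293764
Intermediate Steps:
U(p, A) = 36 - 34*p (U(p, A) = 2*(-17*p + 18) = 2*(18 - 17*p) = 36 - 34*p)
U(17, -13)² = (36 - 34*17)² = (36 - 578)² = (-542)² = 293764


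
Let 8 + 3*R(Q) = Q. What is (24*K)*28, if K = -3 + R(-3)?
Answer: -4480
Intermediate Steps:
R(Q) = -8/3 + Q/3
K = -20/3 (K = -3 + (-8/3 + (⅓)*(-3)) = -3 + (-8/3 - 1) = -3 - 11/3 = -20/3 ≈ -6.6667)
(24*K)*28 = (24*(-20/3))*28 = -160*28 = -4480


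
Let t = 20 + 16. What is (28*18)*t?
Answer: 18144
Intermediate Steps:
t = 36
(28*18)*t = (28*18)*36 = 504*36 = 18144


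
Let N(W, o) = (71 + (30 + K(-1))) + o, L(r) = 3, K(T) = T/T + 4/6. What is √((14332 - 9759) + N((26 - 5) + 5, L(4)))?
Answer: 22*√87/3 ≈ 68.401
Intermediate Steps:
K(T) = 5/3 (K(T) = 1 + 4*(⅙) = 1 + ⅔ = 5/3)
N(W, o) = 308/3 + o (N(W, o) = (71 + (30 + 5/3)) + o = (71 + 95/3) + o = 308/3 + o)
√((14332 - 9759) + N((26 - 5) + 5, L(4))) = √((14332 - 9759) + (308/3 + 3)) = √(4573 + 317/3) = √(14036/3) = 22*√87/3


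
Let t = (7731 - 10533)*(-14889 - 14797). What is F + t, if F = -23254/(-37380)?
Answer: 222091060901/2670 ≈ 8.3180e+7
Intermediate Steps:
F = 1661/2670 (F = -23254*(-1/37380) = 1661/2670 ≈ 0.62210)
t = 83180172 (t = -2802*(-29686) = 83180172)
F + t = 1661/2670 + 83180172 = 222091060901/2670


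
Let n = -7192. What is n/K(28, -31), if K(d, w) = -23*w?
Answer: -232/23 ≈ -10.087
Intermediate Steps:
n/K(28, -31) = -7192/((-23*(-31))) = -7192/713 = -7192*1/713 = -232/23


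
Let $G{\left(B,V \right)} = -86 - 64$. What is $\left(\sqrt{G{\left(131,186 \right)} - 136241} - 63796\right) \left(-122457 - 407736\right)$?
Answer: $33824192628 - 530193 i \sqrt{136391} \approx 3.3824 \cdot 10^{10} - 1.9581 \cdot 10^{8} i$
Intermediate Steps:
$G{\left(B,V \right)} = -150$
$\left(\sqrt{G{\left(131,186 \right)} - 136241} - 63796\right) \left(-122457 - 407736\right) = \left(\sqrt{-150 - 136241} - 63796\right) \left(-122457 - 407736\right) = \left(\sqrt{-136391} - 63796\right) \left(-530193\right) = \left(i \sqrt{136391} - 63796\right) \left(-530193\right) = \left(-63796 + i \sqrt{136391}\right) \left(-530193\right) = 33824192628 - 530193 i \sqrt{136391}$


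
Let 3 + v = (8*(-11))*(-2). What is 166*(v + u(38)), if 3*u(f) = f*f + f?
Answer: 110722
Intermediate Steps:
v = 173 (v = -3 + (8*(-11))*(-2) = -3 - 88*(-2) = -3 + 176 = 173)
u(f) = f/3 + f**2/3 (u(f) = (f*f + f)/3 = (f**2 + f)/3 = (f + f**2)/3 = f/3 + f**2/3)
166*(v + u(38)) = 166*(173 + (1/3)*38*(1 + 38)) = 166*(173 + (1/3)*38*39) = 166*(173 + 494) = 166*667 = 110722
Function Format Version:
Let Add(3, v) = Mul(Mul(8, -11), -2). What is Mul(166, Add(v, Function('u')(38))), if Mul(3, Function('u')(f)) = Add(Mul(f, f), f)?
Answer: 110722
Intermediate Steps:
v = 173 (v = Add(-3, Mul(Mul(8, -11), -2)) = Add(-3, Mul(-88, -2)) = Add(-3, 176) = 173)
Function('u')(f) = Add(Mul(Rational(1, 3), f), Mul(Rational(1, 3), Pow(f, 2))) (Function('u')(f) = Mul(Rational(1, 3), Add(Mul(f, f), f)) = Mul(Rational(1, 3), Add(Pow(f, 2), f)) = Mul(Rational(1, 3), Add(f, Pow(f, 2))) = Add(Mul(Rational(1, 3), f), Mul(Rational(1, 3), Pow(f, 2))))
Mul(166, Add(v, Function('u')(38))) = Mul(166, Add(173, Mul(Rational(1, 3), 38, Add(1, 38)))) = Mul(166, Add(173, Mul(Rational(1, 3), 38, 39))) = Mul(166, Add(173, 494)) = Mul(166, 667) = 110722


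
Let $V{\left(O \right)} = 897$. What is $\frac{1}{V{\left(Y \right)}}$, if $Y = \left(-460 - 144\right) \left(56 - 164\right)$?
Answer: $\frac{1}{897} \approx 0.0011148$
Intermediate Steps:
$Y = 65232$ ($Y = \left(-604\right) \left(-108\right) = 65232$)
$\frac{1}{V{\left(Y \right)}} = \frac{1}{897}$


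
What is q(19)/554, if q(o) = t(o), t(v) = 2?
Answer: 1/277 ≈ 0.0036101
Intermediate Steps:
q(o) = 2
q(19)/554 = 2/554 = 2*(1/554) = 1/277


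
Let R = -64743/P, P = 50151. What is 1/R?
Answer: -16717/21581 ≈ -0.77462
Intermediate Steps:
R = -21581/16717 (R = -64743/50151 = -64743*1/50151 = -21581/16717 ≈ -1.2910)
1/R = 1/(-21581/16717) = -16717/21581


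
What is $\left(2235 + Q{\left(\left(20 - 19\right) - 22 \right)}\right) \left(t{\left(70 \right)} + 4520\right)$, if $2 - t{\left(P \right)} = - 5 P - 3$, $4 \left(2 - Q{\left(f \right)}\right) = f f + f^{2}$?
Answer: $\frac{19660875}{2} \approx 9.8304 \cdot 10^{6}$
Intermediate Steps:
$Q{\left(f \right)} = 2 - \frac{f^{2}}{2}$ ($Q{\left(f \right)} = 2 - \frac{f f + f^{2}}{4} = 2 - \frac{f^{2} + f^{2}}{4} = 2 - \frac{2 f^{2}}{4} = 2 - \frac{f^{2}}{2}$)
$t{\left(P \right)} = 5 + 5 P$ ($t{\left(P \right)} = 2 - \left(- 5 P - 3\right) = 2 - \left(-3 - 5 P\right) = 2 + \left(3 + 5 P\right) = 5 + 5 P$)
$\left(2235 + Q{\left(\left(20 - 19\right) - 22 \right)}\right) \left(t{\left(70 \right)} + 4520\right) = \left(2235 + \left(2 - \frac{\left(\left(20 - 19\right) - 22\right)^{2}}{2}\right)\right) \left(\left(5 + 5 \cdot 70\right) + 4520\right) = \left(2235 + \left(2 - \frac{\left(1 - 22\right)^{2}}{2}\right)\right) \left(\left(5 + 350\right) + 4520\right) = \left(2235 + \left(2 - \frac{\left(-21\right)^{2}}{2}\right)\right) \left(355 + 4520\right) = \left(2235 + \left(2 - \frac{441}{2}\right)\right) 4875 = \left(2235 - \frac{437}{2}\right) 4875 = \frac{4033}{2} \cdot 4875 = \frac{19660875}{2}$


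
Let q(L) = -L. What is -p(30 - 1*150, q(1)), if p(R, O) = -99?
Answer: 99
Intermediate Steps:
-p(30 - 1*150, q(1)) = -1*(-99) = 99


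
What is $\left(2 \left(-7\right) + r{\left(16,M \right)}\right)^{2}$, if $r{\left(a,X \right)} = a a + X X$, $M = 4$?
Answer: $66564$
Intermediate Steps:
$r{\left(a,X \right)} = X^{2} + a^{2}$ ($r{\left(a,X \right)} = a^{2} + X^{2} = X^{2} + a^{2}$)
$\left(2 \left(-7\right) + r{\left(16,M \right)}\right)^{2} = \left(2 \left(-7\right) + \left(4^{2} + 16^{2}\right)\right)^{2} = \left(-14 + \left(16 + 256\right)\right)^{2} = \left(-14 + 272\right)^{2} = 258^{2} = 66564$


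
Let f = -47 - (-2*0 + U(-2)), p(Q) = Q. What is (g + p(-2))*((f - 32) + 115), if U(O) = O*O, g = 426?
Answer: 13568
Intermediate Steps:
U(O) = O²
f = -51 (f = -47 - (-2*0 + (-2)²) = -47 - (0 + 4) = -47 - 1*4 = -47 - 4 = -51)
(g + p(-2))*((f - 32) + 115) = (426 - 2)*((-51 - 32) + 115) = 424*(-83 + 115) = 424*32 = 13568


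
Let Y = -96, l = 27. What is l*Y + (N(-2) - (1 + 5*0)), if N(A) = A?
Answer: -2595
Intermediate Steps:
l*Y + (N(-2) - (1 + 5*0)) = 27*(-96) + (-2 - (1 + 5*0)) = -2592 + (-2 - (1 + 0)) = -2592 + (-2 - 1*1) = -2592 + (-2 - 1) = -2592 - 3 = -2595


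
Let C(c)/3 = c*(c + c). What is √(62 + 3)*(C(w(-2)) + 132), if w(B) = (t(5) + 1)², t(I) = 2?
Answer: 618*√65 ≈ 4982.5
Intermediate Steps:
w(B) = 9 (w(B) = (2 + 1)² = 3² = 9)
C(c) = 6*c² (C(c) = 3*(c*(c + c)) = 3*(c*(2*c)) = 3*(2*c²) = 6*c²)
√(62 + 3)*(C(w(-2)) + 132) = √(62 + 3)*(6*9² + 132) = √65*(6*81 + 132) = √65*(486 + 132) = √65*618 = 618*√65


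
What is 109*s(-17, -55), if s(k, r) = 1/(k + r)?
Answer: -109/72 ≈ -1.5139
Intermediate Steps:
109*s(-17, -55) = 109/(-17 - 55) = 109/(-72) = 109*(-1/72) = -109/72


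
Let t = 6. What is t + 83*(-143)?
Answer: -11863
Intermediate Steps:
t + 83*(-143) = 6 + 83*(-143) = 6 - 11869 = -11863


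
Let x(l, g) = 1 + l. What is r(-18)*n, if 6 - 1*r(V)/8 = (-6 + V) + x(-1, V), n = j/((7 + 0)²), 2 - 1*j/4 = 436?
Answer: -59520/7 ≈ -8502.9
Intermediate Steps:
j = -1736 (j = 8 - 4*436 = 8 - 1744 = -1736)
n = -248/7 (n = -1736/(7 + 0)² = -1736/(7²) = -1736/49 = -1736*1/49 = -248/7 ≈ -35.429)
r(V) = 96 - 8*V (r(V) = 48 - 8*((-6 + V) + (1 - 1)) = 48 - 8*((-6 + V) + 0) = 48 - 8*(-6 + V) = 48 + (48 - 8*V) = 96 - 8*V)
r(-18)*n = (96 - 8*(-18))*(-248/7) = (96 + 144)*(-248/7) = 240*(-248/7) = -59520/7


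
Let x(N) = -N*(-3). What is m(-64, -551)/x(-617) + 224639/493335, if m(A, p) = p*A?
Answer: -5660386217/304387695 ≈ -18.596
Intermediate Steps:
m(A, p) = A*p
x(N) = 3*N
m(-64, -551)/x(-617) + 224639/493335 = (-64*(-551))/((3*(-617))) + 224639/493335 = 35264/(-1851) + 224639*(1/493335) = 35264*(-1/1851) + 224639/493335 = -35264/1851 + 224639/493335 = -5660386217/304387695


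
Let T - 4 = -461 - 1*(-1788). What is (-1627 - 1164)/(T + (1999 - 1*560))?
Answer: -2791/2770 ≈ -1.0076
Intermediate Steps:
T = 1331 (T = 4 + (-461 - 1*(-1788)) = 4 + (-461 + 1788) = 4 + 1327 = 1331)
(-1627 - 1164)/(T + (1999 - 1*560)) = (-1627 - 1164)/(1331 + (1999 - 1*560)) = -2791/(1331 + (1999 - 560)) = -2791/(1331 + 1439) = -2791/2770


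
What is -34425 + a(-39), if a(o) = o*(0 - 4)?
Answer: -34269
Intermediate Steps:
a(o) = -4*o (a(o) = o*(-4) = -4*o)
-34425 + a(-39) = -34425 - 4*(-39) = -34425 + 156 = -34269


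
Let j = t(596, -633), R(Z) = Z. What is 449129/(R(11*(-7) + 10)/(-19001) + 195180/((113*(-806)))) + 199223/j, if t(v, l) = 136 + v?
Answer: -284104890608239321/1355119741164 ≈ -2.0965e+5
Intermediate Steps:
j = 732 (j = 136 + 596 = 732)
449129/(R(11*(-7) + 10)/(-19001) + 195180/((113*(-806)))) + 199223/j = 449129/((11*(-7) + 10)/(-19001) + 195180/((113*(-806)))) + 199223/732 = 449129/((-77 + 10)*(-1/19001) + 195180/(-91078)) + 199223*(1/732) = 449129/(-67*(-1/19001) + 195180*(-1/91078)) + 199223/732 = 449129/(67/19001 - 97590/45539) + 199223/732 = 449129/(-1851256477/865286539) + 199223/732 = 449129*(-865286539/1851256477) + 199223/732 = -388625277974531/1851256477 + 199223/732 = -284104890608239321/1355119741164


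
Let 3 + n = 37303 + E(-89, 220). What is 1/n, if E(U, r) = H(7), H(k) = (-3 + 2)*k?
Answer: 1/37293 ≈ 2.6815e-5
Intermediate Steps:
H(k) = -k
E(U, r) = -7 (E(U, r) = -1*7 = -7)
n = 37293 (n = -3 + (37303 - 7) = -3 + 37296 = 37293)
1/n = 1/37293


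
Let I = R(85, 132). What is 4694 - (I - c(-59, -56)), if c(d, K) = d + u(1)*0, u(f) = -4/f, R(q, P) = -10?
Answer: 4645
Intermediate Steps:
I = -10
c(d, K) = d (c(d, K) = d - 4/1*0 = d - 4*1*0 = d - 4*0 = d + 0 = d)
4694 - (I - c(-59, -56)) = 4694 - (-10 - 1*(-59)) = 4694 - (-10 + 59) = 4694 - 1*49 = 4694 - 49 = 4645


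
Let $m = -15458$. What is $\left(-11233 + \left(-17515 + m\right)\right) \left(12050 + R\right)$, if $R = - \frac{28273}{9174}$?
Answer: $- \frac{2442788791981}{4587} \approx -5.3255 \cdot 10^{8}$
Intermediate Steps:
$R = - \frac{28273}{9174}$ ($R = \left(-28273\right) \frac{1}{9174} = - \frac{28273}{9174} \approx -3.0819$)
$\left(-11233 + \left(-17515 + m\right)\right) \left(12050 + R\right) = \left(-11233 - 32973\right) \left(12050 - \frac{28273}{9174}\right) = \left(-11233 - 32973\right) \frac{110518427}{9174} = \left(-44206\right) \frac{110518427}{9174} = - \frac{2442788791981}{4587}$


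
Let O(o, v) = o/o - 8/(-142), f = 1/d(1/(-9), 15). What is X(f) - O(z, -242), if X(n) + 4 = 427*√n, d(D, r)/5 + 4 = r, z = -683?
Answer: -359/71 + 427*√55/55 ≈ 52.520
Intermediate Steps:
d(D, r) = -20 + 5*r
f = 1/55 (f = 1/(-20 + 5*15) = 1/(-20 + 75) = 1/55 ≈ 0.018182)
O(o, v) = 75/71 (O(o, v) = 1 - 8*(-1/142) = 1 + 4/71 = 75/71)
X(n) = -4 + 427*√n
X(f) - O(z, -242) = (-4 + 427*√(1/55)) - 1*75/71 = (-4 + 427*(√55/55)) - 75/71 = (-4 + 427*√55/55) - 75/71 = -359/71 + 427*√55/55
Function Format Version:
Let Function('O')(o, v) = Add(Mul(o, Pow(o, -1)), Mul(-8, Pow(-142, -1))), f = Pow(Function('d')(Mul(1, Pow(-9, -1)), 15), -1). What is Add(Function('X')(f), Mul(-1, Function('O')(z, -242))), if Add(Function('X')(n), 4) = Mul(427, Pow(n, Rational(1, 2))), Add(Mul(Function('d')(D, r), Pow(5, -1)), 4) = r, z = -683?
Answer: Add(Rational(-359, 71), Mul(Rational(427, 55), Pow(55, Rational(1, 2)))) ≈ 52.520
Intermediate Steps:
Function('d')(D, r) = Add(-20, Mul(5, r))
f = Rational(1, 55) (f = Pow(Add(-20, Mul(5, 15)), -1) = Pow(Add(-20, 75), -1) = Pow(55, -1) = Rational(1, 55) ≈ 0.018182)
Function('O')(o, v) = Rational(75, 71) (Function('O')(o, v) = Add(1, Mul(-8, Rational(-1, 142))) = Add(1, Rational(4, 71)) = Rational(75, 71))
Function('X')(n) = Add(-4, Mul(427, Pow(n, Rational(1, 2))))
Add(Function('X')(f), Mul(-1, Function('O')(z, -242))) = Add(Add(-4, Mul(427, Pow(Rational(1, 55), Rational(1, 2)))), Mul(-1, Rational(75, 71))) = Add(Add(-4, Mul(427, Mul(Rational(1, 55), Pow(55, Rational(1, 2))))), Rational(-75, 71)) = Add(Add(-4, Mul(Rational(427, 55), Pow(55, Rational(1, 2)))), Rational(-75, 71)) = Add(Rational(-359, 71), Mul(Rational(427, 55), Pow(55, Rational(1, 2))))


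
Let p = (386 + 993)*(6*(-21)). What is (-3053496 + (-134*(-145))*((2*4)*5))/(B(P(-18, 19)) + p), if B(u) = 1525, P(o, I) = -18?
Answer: 2276296/172229 ≈ 13.217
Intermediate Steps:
p = -173754 (p = 1379*(-126) = -173754)
(-3053496 + (-134*(-145))*((2*4)*5))/(B(P(-18, 19)) + p) = (-3053496 + (-134*(-145))*((2*4)*5))/(1525 - 173754) = (-3053496 + 19430*(8*5))/(-172229) = (-3053496 + 19430*40)*(-1/172229) = (-3053496 + 777200)*(-1/172229) = -2276296*(-1/172229) = 2276296/172229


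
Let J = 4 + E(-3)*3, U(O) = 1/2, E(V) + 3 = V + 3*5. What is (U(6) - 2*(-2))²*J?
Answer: 2511/4 ≈ 627.75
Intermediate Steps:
E(V) = 12 + V (E(V) = -3 + (V + 3*5) = -3 + (V + 15) = -3 + (15 + V) = 12 + V)
U(O) = ½
J = 31 (J = 4 + (12 - 3)*3 = 4 + 9*3 = 4 + 27 = 31)
(U(6) - 2*(-2))²*J = (½ - 2*(-2))²*31 = (½ + 4)²*31 = (9/2)²*31 = (81/4)*31 = 2511/4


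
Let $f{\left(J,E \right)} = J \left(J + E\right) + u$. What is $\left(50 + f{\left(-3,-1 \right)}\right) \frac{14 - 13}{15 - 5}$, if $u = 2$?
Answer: $\frac{32}{5} \approx 6.4$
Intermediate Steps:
$f{\left(J,E \right)} = 2 + J \left(E + J\right)$ ($f{\left(J,E \right)} = J \left(J + E\right) + 2 = J \left(E + J\right) + 2 = 2 + J \left(E + J\right)$)
$\left(50 + f{\left(-3,-1 \right)}\right) \frac{14 - 13}{15 - 5} = \left(50 + \left(2 + \left(-3\right)^{2} - -3\right)\right) \frac{14 - 13}{15 - 5} = \left(50 + \left(2 + 9 + 3\right)\right) 1 \cdot \frac{1}{10} = \left(50 + 14\right) 1 \cdot \frac{1}{10} = 64 \cdot \frac{1}{10} = \frac{32}{5}$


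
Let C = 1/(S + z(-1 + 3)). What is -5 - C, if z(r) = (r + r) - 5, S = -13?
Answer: -69/14 ≈ -4.9286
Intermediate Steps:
z(r) = -5 + 2*r (z(r) = 2*r - 5 = -5 + 2*r)
C = -1/14 (C = 1/(-13 + (-5 + 2*(-1 + 3))) = 1/(-13 + (-5 + 2*2)) = 1/(-13 + (-5 + 4)) = 1/(-13 - 1) = 1/(-14) = -1/14 ≈ -0.071429)
-5 - C = -5 - 1*(-1/14) = -5 + 1/14 = -69/14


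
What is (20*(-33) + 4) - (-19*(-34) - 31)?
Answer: -1271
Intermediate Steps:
(20*(-33) + 4) - (-19*(-34) - 31) = (-660 + 4) - (646 - 31) = -656 - 1*615 = -656 - 615 = -1271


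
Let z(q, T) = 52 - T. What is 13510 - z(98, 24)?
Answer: 13482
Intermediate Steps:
13510 - z(98, 24) = 13510 - (52 - 1*24) = 13510 - (52 - 24) = 13510 - 1*28 = 13510 - 28 = 13482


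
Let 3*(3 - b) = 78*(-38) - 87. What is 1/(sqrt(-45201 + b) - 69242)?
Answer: -69242/4794498745 - 3*I*sqrt(4909)/4794498745 ≈ -1.4442e-5 - 4.384e-8*I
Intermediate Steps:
b = 1020 (b = 3 - (78*(-38) - 87)/3 = 3 - (-2964 - 87)/3 = 3 - 1/3*(-3051) = 3 + 1017 = 1020)
1/(sqrt(-45201 + b) - 69242) = 1/(sqrt(-45201 + 1020) - 69242) = 1/(sqrt(-44181) - 69242) = 1/(3*I*sqrt(4909) - 69242) = 1/(-69242 + 3*I*sqrt(4909))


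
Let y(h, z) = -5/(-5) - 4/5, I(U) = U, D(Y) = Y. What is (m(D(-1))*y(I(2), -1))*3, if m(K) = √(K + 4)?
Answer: 3*√3/5 ≈ 1.0392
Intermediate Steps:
y(h, z) = ⅕ (y(h, z) = -5*(-⅕) - 4*⅕ = 1 - ⅘ = ⅕)
m(K) = √(4 + K)
(m(D(-1))*y(I(2), -1))*3 = (√(4 - 1)*(⅕))*3 = (√3*(⅕))*3 = (√3/5)*3 = 3*√3/5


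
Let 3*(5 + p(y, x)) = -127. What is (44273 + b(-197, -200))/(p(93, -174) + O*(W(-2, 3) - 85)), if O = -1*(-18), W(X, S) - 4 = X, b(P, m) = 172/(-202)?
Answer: -13414461/467024 ≈ -28.723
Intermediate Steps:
b(P, m) = -86/101 (b(P, m) = 172*(-1/202) = -86/101)
W(X, S) = 4 + X
p(y, x) = -142/3 (p(y, x) = -5 + (⅓)*(-127) = -5 - 127/3 = -142/3)
O = 18
(44273 + b(-197, -200))/(p(93, -174) + O*(W(-2, 3) - 85)) = (44273 - 86/101)/(-142/3 + 18*((4 - 2) - 85)) = 4471487/(101*(-142/3 + 18*(2 - 85))) = 4471487/(101*(-142/3 + 18*(-83))) = 4471487/(101*(-142/3 - 1494)) = 4471487/(101*(-4624/3)) = (4471487/101)*(-3/4624) = -13414461/467024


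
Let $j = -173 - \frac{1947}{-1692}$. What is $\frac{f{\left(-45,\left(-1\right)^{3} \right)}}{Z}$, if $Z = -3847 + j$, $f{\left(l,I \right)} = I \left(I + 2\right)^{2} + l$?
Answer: $\frac{25944}{2266631} \approx 0.011446$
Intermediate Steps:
$j = - \frac{96923}{564}$ ($j = -173 - 1947 \left(- \frac{1}{1692}\right) = -173 - - \frac{649}{564} = -173 + \frac{649}{564} = - \frac{96923}{564} \approx -171.85$)
$f{\left(l,I \right)} = l + I \left(2 + I\right)^{2}$ ($f{\left(l,I \right)} = I \left(2 + I\right)^{2} + l = l + I \left(2 + I\right)^{2}$)
$Z = - \frac{2266631}{564}$ ($Z = -3847 - \frac{96923}{564} = - \frac{2266631}{564} \approx -4018.8$)
$\frac{f{\left(-45,\left(-1\right)^{3} \right)}}{Z} = \frac{-45 + \left(-1\right)^{3} \left(2 + \left(-1\right)^{3}\right)^{2}}{- \frac{2266631}{564}} = \left(-45 - \left(2 - 1\right)^{2}\right) \left(- \frac{564}{2266631}\right) = \left(-45 - 1^{2}\right) \left(- \frac{564}{2266631}\right) = \left(-45 - 1\right) \left(- \frac{564}{2266631}\right) = \left(-46\right) \left(- \frac{564}{2266631}\right) = \frac{25944}{2266631}$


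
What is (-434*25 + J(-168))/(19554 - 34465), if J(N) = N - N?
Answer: 350/481 ≈ 0.72765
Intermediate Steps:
J(N) = 0
(-434*25 + J(-168))/(19554 - 34465) = (-434*25 + 0)/(19554 - 34465) = (-10850 + 0)/(-14911) = -10850*(-1/14911) = 350/481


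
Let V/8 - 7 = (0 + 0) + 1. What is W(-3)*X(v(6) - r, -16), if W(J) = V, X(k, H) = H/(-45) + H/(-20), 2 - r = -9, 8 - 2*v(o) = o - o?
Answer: 3328/45 ≈ 73.956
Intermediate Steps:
v(o) = 4 (v(o) = 4 - (o - o)/2 = 4 - ½*0 = 4 + 0 = 4)
r = 11 (r = 2 - 1*(-9) = 2 + 9 = 11)
V = 64 (V = 56 + 8*((0 + 0) + 1) = 56 + 8*(0 + 1) = 56 + 8*1 = 56 + 8 = 64)
X(k, H) = -13*H/180 (X(k, H) = H*(-1/45) + H*(-1/20) = -H/45 - H/20 = -13*H/180)
W(J) = 64
W(-3)*X(v(6) - r, -16) = 64*(-13/180*(-16)) = 64*(52/45) = 3328/45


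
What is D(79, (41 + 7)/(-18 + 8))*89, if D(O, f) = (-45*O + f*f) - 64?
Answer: -8001011/25 ≈ -3.2004e+5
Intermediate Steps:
D(O, f) = -64 + f² - 45*O (D(O, f) = (-45*O + f²) - 64 = (f² - 45*O) - 64 = -64 + f² - 45*O)
D(79, (41 + 7)/(-18 + 8))*89 = (-64 + ((41 + 7)/(-18 + 8))² - 45*79)*89 = (-64 + (48/(-10))² - 3555)*89 = (-64 + (48*(-⅒))² - 3555)*89 = (-64 + (-24/5)² - 3555)*89 = (-64 + 576/25 - 3555)*89 = -89899/25*89 = -8001011/25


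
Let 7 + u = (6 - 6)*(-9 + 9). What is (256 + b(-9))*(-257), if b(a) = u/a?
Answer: -593927/9 ≈ -65992.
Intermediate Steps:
u = -7 (u = -7 + (6 - 6)*(-9 + 9) = -7 + 0*0 = -7 + 0 = -7)
b(a) = -7/a
(256 + b(-9))*(-257) = (256 - 7/(-9))*(-257) = (256 - 7*(-1/9))*(-257) = (256 + 7/9)*(-257) = (2311/9)*(-257) = -593927/9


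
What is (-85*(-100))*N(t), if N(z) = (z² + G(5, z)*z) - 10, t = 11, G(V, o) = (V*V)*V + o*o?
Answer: 23944500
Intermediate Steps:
G(V, o) = V³ + o² (G(V, o) = V²*V + o² = V³ + o²)
N(z) = -10 + z² + z*(125 + z²) (N(z) = (z² + (5³ + z²)*z) - 10 = (z² + (125 + z²)*z) - 10 = (z² + z*(125 + z²)) - 10 = -10 + z² + z*(125 + z²))
(-85*(-100))*N(t) = (-85*(-100))*(-10 + 11² + 11*(125 + 11²)) = 8500*(-10 + 121 + 11*(125 + 121)) = 8500*(-10 + 121 + 11*246) = 8500*(-10 + 121 + 2706) = 8500*2817 = 23944500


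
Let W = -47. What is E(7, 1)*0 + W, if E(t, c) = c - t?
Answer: -47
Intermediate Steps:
E(7, 1)*0 + W = (1 - 1*7)*0 - 47 = (1 - 7)*0 - 47 = -6*0 - 47 = 0 - 47 = -47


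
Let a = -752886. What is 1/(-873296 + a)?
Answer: -1/1626182 ≈ -6.1494e-7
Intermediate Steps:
1/(-873296 + a) = 1/(-873296 - 752886) = 1/(-1626182) = -1/1626182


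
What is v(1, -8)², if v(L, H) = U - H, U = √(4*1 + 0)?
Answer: 100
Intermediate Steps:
U = 2 (U = √(4 + 0) = √4 = 2)
v(L, H) = 2 - H
v(1, -8)² = (2 - 1*(-8))² = (2 + 8)² = 10² = 100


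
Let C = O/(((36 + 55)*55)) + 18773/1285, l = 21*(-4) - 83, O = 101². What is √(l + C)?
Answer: I*√9950503443881/257257 ≈ 12.262*I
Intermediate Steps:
O = 10201
l = -167 (l = -84 - 83 = -167)
C = 4282686/257257 (C = 10201/(((36 + 55)*55)) + 18773/1285 = 10201/((91*55)) + 18773*(1/1285) = 10201/5005 + 18773/1285 = 4282686/257257 ≈ 16.647)
√(l + C) = √(-167 + 4282686/257257) = √(-38679233/257257) = I*√9950503443881/257257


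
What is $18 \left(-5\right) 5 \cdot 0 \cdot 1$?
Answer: $0$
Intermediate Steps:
$18 \left(-5\right) 5 \cdot 0 \cdot 1 = - 90 \cdot 0 \cdot 1 = \left(-90\right) 0 = 0$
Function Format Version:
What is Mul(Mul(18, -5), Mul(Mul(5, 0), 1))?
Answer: 0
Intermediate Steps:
Mul(Mul(18, -5), Mul(Mul(5, 0), 1)) = Mul(-90, Mul(0, 1)) = Mul(-90, 0) = 0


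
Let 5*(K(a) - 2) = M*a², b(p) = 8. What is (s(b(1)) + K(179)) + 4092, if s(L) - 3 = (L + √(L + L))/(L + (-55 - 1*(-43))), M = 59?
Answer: 1910889/5 ≈ 3.8218e+5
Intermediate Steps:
s(L) = 3 + (L + √2*√L)/(-12 + L) (s(L) = 3 + (L + √(L + L))/(L + (-55 - 1*(-43))) = 3 + (L + √(2*L))/(L + (-55 + 43)) = 3 + (L + √2*√L)/(L - 12) = 3 + (L + √2*√L)/(-12 + L))
K(a) = 2 + 59*a²/5 (K(a) = 2 + (59*a²)/5 = 2 + 59*a²/5)
(s(b(1)) + K(179)) + 4092 = ((-36 + 4*8 + √2*√8)/(-12 + 8) + (2 + (59/5)*179²)) + 4092 = ((-36 + 32 + √2*(2*√2))/(-4) + (2 + (59/5)*32041)) + 4092 = (-(-36 + 32 + 4)/4 + (2 + 1890419/5)) + 4092 = (-¼*0 + 1890429/5) + 4092 = (0 + 1890429/5) + 4092 = 1890429/5 + 4092 = 1910889/5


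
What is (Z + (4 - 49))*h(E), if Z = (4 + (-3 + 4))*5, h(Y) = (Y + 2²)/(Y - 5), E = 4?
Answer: 160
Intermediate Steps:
h(Y) = (4 + Y)/(-5 + Y) (h(Y) = (Y + 4)/(-5 + Y) = (4 + Y)/(-5 + Y))
Z = 25 (Z = (4 + 1)*5 = 5*5 = 25)
(Z + (4 - 49))*h(E) = (25 + (4 - 49))*((4 + 4)/(-5 + 4)) = (25 - 45)*(8/(-1)) = -(-20)*8 = -20*(-8) = 160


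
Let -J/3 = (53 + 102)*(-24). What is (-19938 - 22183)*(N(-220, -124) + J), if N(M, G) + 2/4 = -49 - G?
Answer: -946416749/2 ≈ -4.7321e+8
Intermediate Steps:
J = 11160 (J = -3*(53 + 102)*(-24) = -465*(-24) = -3*(-3720) = 11160)
N(M, G) = -99/2 - G (N(M, G) = -1/2 + (-49 - G) = -99/2 - G)
(-19938 - 22183)*(N(-220, -124) + J) = (-19938 - 22183)*((-99/2 - 1*(-124)) + 11160) = -42121*((-99/2 + 124) + 11160) = -42121*(149/2 + 11160) = -42121*22469/2 = -946416749/2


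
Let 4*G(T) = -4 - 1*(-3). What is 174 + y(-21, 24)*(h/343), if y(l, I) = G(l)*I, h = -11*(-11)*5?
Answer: 56052/343 ≈ 163.42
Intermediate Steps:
G(T) = -¼ (G(T) = (-4 - 1*(-3))/4 = (-4 + 3)/4 = (¼)*(-1) = -¼)
h = 605 (h = 121*5 = 605)
y(l, I) = -I/4
174 + y(-21, 24)*(h/343) = 174 + (-¼*24)*(605/343) = 174 - 3630/343 = 56052/343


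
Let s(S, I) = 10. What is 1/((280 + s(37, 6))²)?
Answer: 1/84100 ≈ 1.1891e-5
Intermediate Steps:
1/((280 + s(37, 6))²) = 1/((280 + 10)²) = 1/(290²) = 1/84100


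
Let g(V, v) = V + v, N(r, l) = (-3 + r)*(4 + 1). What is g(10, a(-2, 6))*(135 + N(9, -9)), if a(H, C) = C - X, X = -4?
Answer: 3300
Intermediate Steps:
a(H, C) = 4 + C (a(H, C) = C - 1*(-4) = C + 4 = 4 + C)
N(r, l) = -15 + 5*r (N(r, l) = (-3 + r)*5 = -15 + 5*r)
g(10, a(-2, 6))*(135 + N(9, -9)) = (10 + (4 + 6))*(135 + (-15 + 5*9)) = (10 + 10)*(135 + (-15 + 45)) = 20*(135 + 30) = 20*165 = 3300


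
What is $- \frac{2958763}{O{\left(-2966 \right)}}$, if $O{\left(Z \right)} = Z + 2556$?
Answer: $\frac{2958763}{410} \approx 7216.5$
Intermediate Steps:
$O{\left(Z \right)} = 2556 + Z$
$- \frac{2958763}{O{\left(-2966 \right)}} = - \frac{2958763}{2556 - 2966} = - \frac{2958763}{-410} = \left(-2958763\right) \left(- \frac{1}{410}\right) = \frac{2958763}{410}$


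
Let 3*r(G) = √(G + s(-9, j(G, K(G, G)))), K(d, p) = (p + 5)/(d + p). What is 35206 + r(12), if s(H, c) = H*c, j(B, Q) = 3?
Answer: 35206 + I*√15/3 ≈ 35206.0 + 1.291*I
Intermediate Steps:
K(d, p) = (5 + p)/(d + p)
r(G) = √(-27 + G)/3 (r(G) = √(G - 9*3)/3 = √(G - 27)/3 = √(-27 + G)/3)
35206 + r(12) = 35206 + √(-27 + 12)/3 = 35206 + √(-15)/3 = 35206 + (I*√15)/3 = 35206 + I*√15/3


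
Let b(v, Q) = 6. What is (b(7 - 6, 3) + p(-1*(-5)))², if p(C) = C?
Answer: 121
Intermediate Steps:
(b(7 - 6, 3) + p(-1*(-5)))² = (6 - 1*(-5))² = (6 + 5)² = 11² = 121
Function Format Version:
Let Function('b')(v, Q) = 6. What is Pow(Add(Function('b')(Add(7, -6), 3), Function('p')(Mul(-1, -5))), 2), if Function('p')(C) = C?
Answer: 121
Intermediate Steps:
Pow(Add(Function('b')(Add(7, -6), 3), Function('p')(Mul(-1, -5))), 2) = Pow(Add(6, Mul(-1, -5)), 2) = Pow(Add(6, 5), 2) = Pow(11, 2) = 121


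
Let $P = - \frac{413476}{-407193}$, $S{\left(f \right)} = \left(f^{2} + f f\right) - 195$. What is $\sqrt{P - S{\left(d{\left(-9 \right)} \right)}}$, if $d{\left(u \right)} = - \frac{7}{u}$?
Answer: $\frac{\sqrt{290699610550429}}{1221579} \approx 13.957$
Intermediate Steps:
$S{\left(f \right)} = -195 + 2 f^{2}$ ($S{\left(f \right)} = \left(f^{2} + f^{2}\right) - 195 = 2 f^{2} - 195 = -195 + 2 f^{2}$)
$P = \frac{413476}{407193}$ ($P = \left(-413476\right) \left(- \frac{1}{407193}\right) = \frac{413476}{407193} \approx 1.0154$)
$\sqrt{P - S{\left(d{\left(-9 \right)} \right)}} = \sqrt{\frac{413476}{407193} - \left(-195 + 2 \left(- \frac{7}{-9}\right)^{2}\right)} = \sqrt{\frac{413476}{407193} - \left(-195 + 2 \left(\left(-7\right) \left(- \frac{1}{9}\right)\right)^{2}\right)} = \sqrt{\frac{413476}{407193} - \left(-195 + 2 \left(\frac{7}{9}\right)^{2}\right)} = \sqrt{\frac{413476}{407193} - \left(-195 + 2 \cdot \frac{49}{81}\right)} = \sqrt{\frac{413476}{407193} - \left(-195 + \frac{98}{81}\right)} = \sqrt{\frac{413476}{407193} - - \frac{15697}{81}} = \sqrt{\frac{413476}{407193} + \frac{15697}{81}} = \sqrt{\frac{2141733359}{10994211}} = \frac{\sqrt{290699610550429}}{1221579}$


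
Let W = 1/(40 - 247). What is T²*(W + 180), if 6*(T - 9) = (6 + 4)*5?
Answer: 100748336/1863 ≈ 54079.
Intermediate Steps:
T = 52/3 (T = 9 + ((6 + 4)*5)/6 = 9 + (10*5)/6 = 9 + (⅙)*50 = 9 + 25/3 = 52/3 ≈ 17.333)
W = -1/207 (W = 1/(-207) = -1/207 ≈ -0.0048309)
T²*(W + 180) = (52/3)²*(-1/207 + 180) = (2704/9)*(37259/207) = 100748336/1863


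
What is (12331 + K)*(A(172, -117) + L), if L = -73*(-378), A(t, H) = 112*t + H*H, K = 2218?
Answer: 880898303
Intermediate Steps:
A(t, H) = H² + 112*t (A(t, H) = 112*t + H² = H² + 112*t)
L = 27594
(12331 + K)*(A(172, -117) + L) = (12331 + 2218)*(((-117)² + 112*172) + 27594) = 14549*((13689 + 19264) + 27594) = 14549*(32953 + 27594) = 14549*60547 = 880898303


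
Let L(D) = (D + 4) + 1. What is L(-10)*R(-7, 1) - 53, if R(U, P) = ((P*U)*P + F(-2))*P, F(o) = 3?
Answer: -33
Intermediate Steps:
L(D) = 5 + D (L(D) = (4 + D) + 1 = 5 + D)
R(U, P) = P*(3 + U*P²) (R(U, P) = ((P*U)*P + 3)*P = (U*P² + 3)*P = (3 + U*P²)*P = P*(3 + U*P²))
L(-10)*R(-7, 1) - 53 = (5 - 10)*(1*(3 - 7*1²)) - 53 = -5*(3 - 7*1) - 53 = -5*(3 - 7) - 53 = -5*(-4) - 53 = 20 - 53 = -33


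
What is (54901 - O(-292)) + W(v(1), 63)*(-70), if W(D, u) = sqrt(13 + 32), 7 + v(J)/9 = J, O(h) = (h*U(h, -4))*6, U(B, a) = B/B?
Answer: 56653 - 210*sqrt(5) ≈ 56183.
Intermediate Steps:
U(B, a) = 1
O(h) = 6*h (O(h) = (h*1)*6 = h*6 = 6*h)
v(J) = -63 + 9*J
W(D, u) = 3*sqrt(5) (W(D, u) = sqrt(45) = 3*sqrt(5))
(54901 - O(-292)) + W(v(1), 63)*(-70) = (54901 - 6*(-292)) + (3*sqrt(5))*(-70) = (54901 - 1*(-1752)) - 210*sqrt(5) = (54901 + 1752) - 210*sqrt(5) = 56653 - 210*sqrt(5)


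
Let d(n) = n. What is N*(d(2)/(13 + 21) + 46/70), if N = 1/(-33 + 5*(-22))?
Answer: -426/85085 ≈ -0.0050068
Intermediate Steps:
N = -1/143 (N = 1/(-33 - 110) = 1/(-143) = -1/143 ≈ -0.0069930)
N*(d(2)/(13 + 21) + 46/70) = -(2/(13 + 21) + 46/70)/143 = -(2/34 + 46*(1/70))/143 = -(2*(1/34) + 23/35)/143 = -(1/17 + 23/35)/143 = -1/143*426/595 = -426/85085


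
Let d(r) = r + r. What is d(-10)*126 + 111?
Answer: -2409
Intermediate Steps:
d(r) = 2*r
d(-10)*126 + 111 = (2*(-10))*126 + 111 = -20*126 + 111 = -2520 + 111 = -2409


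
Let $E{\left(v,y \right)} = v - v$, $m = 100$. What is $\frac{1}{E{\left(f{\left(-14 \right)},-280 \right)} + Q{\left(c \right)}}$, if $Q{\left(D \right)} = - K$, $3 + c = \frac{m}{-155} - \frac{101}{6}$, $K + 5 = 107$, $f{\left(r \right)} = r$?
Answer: $- \frac{1}{102} \approx -0.0098039$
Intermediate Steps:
$K = 102$ ($K = -5 + 107 = 102$)
$E{\left(v,y \right)} = 0$
$c = - \frac{3809}{186}$ ($c = -3 + \left(\frac{100}{-155} - \frac{101}{6}\right) = -3 + \left(100 \left(- \frac{1}{155}\right) - \frac{101}{6}\right) = -3 - \frac{3251}{186} = - \frac{3809}{186} \approx -20.478$)
$Q{\left(D \right)} = -102$ ($Q{\left(D \right)} = \left(-1\right) 102 = -102$)
$\frac{1}{E{\left(f{\left(-14 \right)},-280 \right)} + Q{\left(c \right)}} = \frac{1}{0 - 102} = \frac{1}{-102} = - \frac{1}{102}$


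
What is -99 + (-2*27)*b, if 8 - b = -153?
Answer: -8793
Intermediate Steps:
b = 161 (b = 8 - 1*(-153) = 8 + 153 = 161)
-99 + (-2*27)*b = -99 - 2*27*161 = -99 - 54*161 = -99 - 8694 = -8793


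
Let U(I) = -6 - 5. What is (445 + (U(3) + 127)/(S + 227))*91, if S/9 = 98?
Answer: 44919511/1109 ≈ 40505.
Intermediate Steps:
S = 882 (S = 9*98 = 882)
U(I) = -11
(445 + (U(3) + 127)/(S + 227))*91 = (445 + (-11 + 127)/(882 + 227))*91 = (445 + 116/1109)*91 = (493621/1109)*91 = 44919511/1109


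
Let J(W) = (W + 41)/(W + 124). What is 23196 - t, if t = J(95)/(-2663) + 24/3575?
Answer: 48362005952372/2084929275 ≈ 23196.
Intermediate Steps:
J(W) = (41 + W)/(124 + W)
t = 13510528/2084929275 (t = ((41 + 95)/(124 + 95))/(-2663) + 24/3575 = (136/219)*(-1/2663) + 24*(1/3575) = ((1/219)*136)*(-1/2663) + 24/3575 = (136/219)*(-1/2663) + 24/3575 = -136/583197 + 24/3575 = 13510528/2084929275 ≈ 0.0064801)
23196 - t = 23196 - 1*13510528/2084929275 = 23196 - 13510528/2084929275 = 48362005952372/2084929275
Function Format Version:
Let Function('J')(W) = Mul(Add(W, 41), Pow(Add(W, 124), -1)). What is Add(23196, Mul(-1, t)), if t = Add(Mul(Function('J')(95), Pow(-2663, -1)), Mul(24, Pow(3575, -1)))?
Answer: Rational(48362005952372, 2084929275) ≈ 23196.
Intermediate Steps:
Function('J')(W) = Mul(Pow(Add(124, W), -1), Add(41, W)) (Function('J')(W) = Mul(Add(41, W), Pow(Add(124, W), -1)) = Mul(Pow(Add(124, W), -1), Add(41, W)))
t = Rational(13510528, 2084929275) (t = Add(Mul(Mul(Pow(Add(124, 95), -1), Add(41, 95)), Pow(-2663, -1)), Mul(24, Pow(3575, -1))) = Add(Mul(Mul(Pow(219, -1), 136), Rational(-1, 2663)), Mul(24, Rational(1, 3575))) = Add(Mul(Mul(Rational(1, 219), 136), Rational(-1, 2663)), Rational(24, 3575)) = Add(Mul(Rational(136, 219), Rational(-1, 2663)), Rational(24, 3575)) = Add(Rational(-136, 583197), Rational(24, 3575)) = Rational(13510528, 2084929275) ≈ 0.0064801)
Add(23196, Mul(-1, t)) = Add(23196, Mul(-1, Rational(13510528, 2084929275))) = Add(23196, Rational(-13510528, 2084929275)) = Rational(48362005952372, 2084929275)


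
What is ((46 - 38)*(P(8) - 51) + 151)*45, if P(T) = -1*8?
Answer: -14445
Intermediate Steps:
P(T) = -8
((46 - 38)*(P(8) - 51) + 151)*45 = ((46 - 38)*(-8 - 51) + 151)*45 = (8*(-59) + 151)*45 = (-472 + 151)*45 = -321*45 = -14445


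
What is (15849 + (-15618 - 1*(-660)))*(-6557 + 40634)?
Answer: 30362607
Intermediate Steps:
(15849 + (-15618 - 1*(-660)))*(-6557 + 40634) = (15849 + (-15618 + 660))*34077 = (15849 - 14958)*34077 = 891*34077 = 30362607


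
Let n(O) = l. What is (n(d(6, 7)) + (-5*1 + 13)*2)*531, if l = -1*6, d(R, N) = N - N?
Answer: 5310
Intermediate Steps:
d(R, N) = 0
l = -6
n(O) = -6
(n(d(6, 7)) + (-5*1 + 13)*2)*531 = (-6 + (-5*1 + 13)*2)*531 = (-6 + (-5 + 13)*2)*531 = (-6 + 8*2)*531 = (-6 + 16)*531 = 10*531 = 5310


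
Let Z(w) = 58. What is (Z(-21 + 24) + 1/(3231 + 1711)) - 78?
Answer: -98839/4942 ≈ -20.000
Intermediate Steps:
(Z(-21 + 24) + 1/(3231 + 1711)) - 78 = (58 + 1/(3231 + 1711)) - 78 = (58 + 1/4942) - 78 = 286637/4942 - 78 = -98839/4942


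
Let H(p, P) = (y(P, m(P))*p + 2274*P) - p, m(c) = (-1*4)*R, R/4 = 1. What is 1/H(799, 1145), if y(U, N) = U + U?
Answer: 1/4432641 ≈ 2.2560e-7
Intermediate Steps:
R = 4 (R = 4*1 = 4)
m(c) = -16 (m(c) = -1*4*4 = -4*4 = -16)
y(U, N) = 2*U
H(p, P) = -p + 2274*P + 2*P*p (H(p, P) = ((2*P)*p + 2274*P) - p = (2*P*p + 2274*P) - p = (2274*P + 2*P*p) - p = -p + 2274*P + 2*P*p)
1/H(799, 1145) = 1/(-1*799 + 2274*1145 + 2*1145*799) = 1/(-799 + 2603730 + 1829710) = 1/4432641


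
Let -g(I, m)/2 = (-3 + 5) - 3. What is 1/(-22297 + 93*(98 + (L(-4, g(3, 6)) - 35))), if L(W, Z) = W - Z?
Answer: -1/16996 ≈ -5.8837e-5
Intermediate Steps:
g(I, m) = 2 (g(I, m) = -2*((-3 + 5) - 3) = -2*(2 - 3) = -2*(-1) = 2)
1/(-22297 + 93*(98 + (L(-4, g(3, 6)) - 35))) = 1/(-22297 + 93*(98 + ((-4 - 1*2) - 35))) = 1/(-22297 + 93*(98 + ((-4 - 2) - 35))) = 1/(-22297 + 93*(98 + (-6 - 35))) = 1/(-22297 + 93*(98 - 41)) = 1/(-22297 + 93*57) = 1/(-22297 + 5301) = 1/(-16996) = -1/16996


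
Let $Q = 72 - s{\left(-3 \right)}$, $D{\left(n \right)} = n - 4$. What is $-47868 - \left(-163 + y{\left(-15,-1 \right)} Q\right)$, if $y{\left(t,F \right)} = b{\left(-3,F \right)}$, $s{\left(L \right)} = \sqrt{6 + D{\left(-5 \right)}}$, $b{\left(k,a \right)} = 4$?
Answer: $-47993 + 4 i \sqrt{3} \approx -47993.0 + 6.9282 i$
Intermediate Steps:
$D{\left(n \right)} = -4 + n$ ($D{\left(n \right)} = n - 4 = -4 + n$)
$s{\left(L \right)} = i \sqrt{3}$ ($s{\left(L \right)} = \sqrt{6 - 9} = \sqrt{-3} = i \sqrt{3}$)
$y{\left(t,F \right)} = 4$
$Q = 72 - i \sqrt{3} \approx 72.0 - 1.732 i$
$-47868 - \left(-163 + y{\left(-15,-1 \right)} Q\right) = -47868 - \left(-163 + 4 \left(72 - i \sqrt{3}\right)\right) = -47868 - \left(-163 + \left(288 - 4 i \sqrt{3}\right)\right) = -47868 - \left(125 - 4 i \sqrt{3}\right) = -47993 + 4 i \sqrt{3}$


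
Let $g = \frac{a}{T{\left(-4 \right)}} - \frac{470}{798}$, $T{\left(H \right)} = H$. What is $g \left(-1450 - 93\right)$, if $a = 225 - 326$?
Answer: $- \frac{60730937}{1596} \approx -38052.0$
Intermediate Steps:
$a = -101$ ($a = 225 - 326 = -101$)
$g = \frac{39359}{1596}$ ($g = - \frac{101}{-4} - \frac{470}{798} = \left(-101\right) \left(- \frac{1}{4}\right) - \frac{235}{399} = \frac{101}{4} - \frac{235}{399} = \frac{39359}{1596} \approx 24.661$)
$g \left(-1450 - 93\right) = \frac{39359 \left(-1450 - 93\right)}{1596} = \frac{39359}{1596} \left(-1543\right) = - \frac{60730937}{1596}$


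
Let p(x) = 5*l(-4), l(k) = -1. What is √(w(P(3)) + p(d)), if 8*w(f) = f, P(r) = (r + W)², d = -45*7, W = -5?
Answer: 3*I*√2/2 ≈ 2.1213*I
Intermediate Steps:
d = -315
P(r) = (-5 + r)² (P(r) = (r - 5)² = (-5 + r)²)
w(f) = f/8
p(x) = -5 (p(x) = 5*(-1) = -5)
√(w(P(3)) + p(d)) = √((-5 + 3)²/8 - 5) = √((⅛)*(-2)² - 5) = √((⅛)*4 - 5) = √(½ - 5) = √(-9/2) = 3*I*√2/2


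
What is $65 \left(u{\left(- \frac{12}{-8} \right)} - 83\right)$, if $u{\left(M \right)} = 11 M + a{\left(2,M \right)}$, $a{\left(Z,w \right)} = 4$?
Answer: $- \frac{8125}{2} \approx -4062.5$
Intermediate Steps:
$u{\left(M \right)} = 4 + 11 M$ ($u{\left(M \right)} = 11 M + 4 = 4 + 11 M$)
$65 \left(u{\left(- \frac{12}{-8} \right)} - 83\right) = 65 \left(\left(4 + 11 \left(- \frac{12}{-8}\right)\right) - 83\right) = 65 \left(\left(4 + 11 \left(\left(-12\right) \left(- \frac{1}{8}\right)\right)\right) - 83\right) = 65 \left(\left(4 + 11 \cdot \frac{3}{2}\right) - 83\right) = 65 \left(\left(4 + \frac{33}{2}\right) - 83\right) = 65 \left(\frac{41}{2} - 83\right) = 65 \left(- \frac{125}{2}\right) = - \frac{8125}{2}$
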